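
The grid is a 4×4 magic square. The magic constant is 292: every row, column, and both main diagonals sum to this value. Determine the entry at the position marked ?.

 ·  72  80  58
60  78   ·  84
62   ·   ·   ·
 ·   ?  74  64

66

Row 1 must total 292; the given cells sum to 210, so (1,1) = 82.
Row 2 must total 292; the given cells sum to 222, so (2,3) = 70.
The remaining cell in column 1 is (4,1) = 292 − 204 = 88.
The remaining cell in column 3 is (3,3) = 292 − 224 = 68.
Using column 4: 58 + 84 + 64 + ? → (3,4) = 292 − 206 = 86.
The remaining cell in anti-diagonal is (3,2) = 292 − 216 = 76.
From row 4, 292 − (88 + 74 + 64) gives (4,2) = 66.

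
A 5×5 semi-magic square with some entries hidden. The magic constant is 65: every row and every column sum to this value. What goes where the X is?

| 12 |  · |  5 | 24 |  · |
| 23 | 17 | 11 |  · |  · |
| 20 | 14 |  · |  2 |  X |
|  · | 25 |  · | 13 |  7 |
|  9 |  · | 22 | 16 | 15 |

21

The remaining cell in row 5 is (5,2) = 65 − 62 = 3.
Column 1 must total 65; the given cells sum to 64, so (4,1) = 1.
Column 2 needs 65; the known cells sum to 59, so (1,2) = 6.
From column 4, 65 − (24 + 2 + 13 + 16) gives (2,4) = 10.
From row 1, 65 − (12 + 6 + 5 + 24) gives (1,5) = 18.
Using row 2: 23 + 17 + 11 + 10 + ? → (2,5) = 65 − 61 = 4.
The remaining cell in row 4 is (4,3) = 65 − 46 = 19.
Column 3 must total 65; the given cells sum to 57, so (3,3) = 8.
Using column 5: 18 + 4 + 7 + 15 + ? → (3,5) = 65 − 44 = 21.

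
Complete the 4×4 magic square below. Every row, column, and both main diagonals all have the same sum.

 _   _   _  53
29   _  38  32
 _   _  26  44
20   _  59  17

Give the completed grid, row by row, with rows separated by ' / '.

56 14 23 53 / 29 47 38 32 / 41 35 26 44 / 20 50 59 17

Column 4 is already complete: 53 + 32 + 44 + 17 = 146, so that is the magic constant.
From row 2, 146 − (29 + 38 + 32) gives (2,2) = 47.
Row 4 must total 146; the given cells sum to 96, so (4,2) = 50.
Column 3 must total 146; the given cells sum to 123, so (1,3) = 23.
Main diagonal must total 146; the given cells sum to 90, so (1,1) = 56.
Anti-diagonal needs 146; the known cells sum to 111, so (3,2) = 35.
Using row 1: 56 + 23 + 53 + ? → (1,2) = 146 − 132 = 14.
Using row 3: 35 + 26 + 44 + ? → (3,1) = 146 − 105 = 41.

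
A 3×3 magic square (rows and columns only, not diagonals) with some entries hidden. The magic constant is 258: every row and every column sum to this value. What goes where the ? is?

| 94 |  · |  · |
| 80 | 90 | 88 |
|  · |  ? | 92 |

82

From column 1, 258 − (94 + 80) gives (3,1) = 84.
Column 3: 88 + 92 + ? = 258, so (1,3) = 78.
Row 1: 94 + 78 + ? = 258, so (1,2) = 86.
Row 3 must total 258; the given cells sum to 176, so (3,2) = 82.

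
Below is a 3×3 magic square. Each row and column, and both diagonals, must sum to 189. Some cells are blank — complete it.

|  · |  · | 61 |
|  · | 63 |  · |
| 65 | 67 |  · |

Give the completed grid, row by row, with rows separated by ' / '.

Using row 3: 65 + 67 + ? → (3,3) = 189 − 132 = 57.
Column 2 must total 189; the given cells sum to 130, so (1,2) = 59.
The remaining cell in column 3 is (2,3) = 189 − 118 = 71.
Main diagonal needs 189; the known cells sum to 120, so (1,1) = 69.
Using row 2: 63 + 71 + ? → (2,1) = 189 − 134 = 55.

69 59 61 / 55 63 71 / 65 67 57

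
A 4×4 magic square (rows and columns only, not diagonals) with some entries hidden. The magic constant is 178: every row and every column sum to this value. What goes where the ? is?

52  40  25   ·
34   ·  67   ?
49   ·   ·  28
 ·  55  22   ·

Row 1 must total 178; the given cells sum to 117, so (1,4) = 61.
The remaining cell in column 1 is (4,1) = 178 − 135 = 43.
From column 3, 178 − (25 + 67 + 22) gives (3,3) = 64.
Row 3 needs 178; the known cells sum to 141, so (3,2) = 37.
From row 4, 178 − (43 + 55 + 22) gives (4,4) = 58.
From column 2, 178 − (40 + 37 + 55) gives (2,2) = 46.
From column 4, 178 − (61 + 28 + 58) gives (2,4) = 31.

31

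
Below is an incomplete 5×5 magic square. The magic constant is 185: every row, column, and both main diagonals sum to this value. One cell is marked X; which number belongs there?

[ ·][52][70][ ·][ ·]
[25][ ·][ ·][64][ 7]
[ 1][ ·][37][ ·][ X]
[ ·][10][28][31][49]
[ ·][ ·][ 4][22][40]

73

Using row 4: 10 + 28 + 31 + 49 + ? → (4,1) = 185 − 118 = 67.
Using column 3: 70 + 37 + 28 + 4 + ? → (2,3) = 185 − 139 = 46.
Using row 2: 25 + 46 + 64 + 7 + ? → (2,2) = 185 − 142 = 43.
Using main diagonal: 43 + 37 + 31 + 40 + ? → (1,1) = 185 − 151 = 34.
Column 1 needs 185; the known cells sum to 127, so (5,1) = 58.
From anti-diagonal, 185 − (64 + 37 + 10 + 58) gives (1,5) = 16.
Using row 1: 34 + 52 + 70 + 16 + ? → (1,4) = 185 − 172 = 13.
Row 5: 58 + 4 + 22 + 40 + ? = 185, so (5,2) = 61.
Column 2 must total 185; the given cells sum to 166, so (3,2) = 19.
Using column 4: 13 + 64 + 31 + 22 + ? → (3,4) = 185 − 130 = 55.
Column 5: 16 + 7 + 49 + 40 + ? = 185, so (3,5) = 73.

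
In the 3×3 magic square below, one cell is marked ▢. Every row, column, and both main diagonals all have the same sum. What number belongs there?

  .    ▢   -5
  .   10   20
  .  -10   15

Column 3 is complete and sums to 30; that is the magic constant.
Using row 2: 10 + 20 + ? → (2,1) = 30 − 30 = 0.
Row 3: -10 + 15 + ? = 30, so (3,1) = 25.
Using column 1: 0 + 25 + ? → (1,1) = 30 − 25 = 5.
Column 2 needs 30; the known cells sum to 0, so (1,2) = 30.

30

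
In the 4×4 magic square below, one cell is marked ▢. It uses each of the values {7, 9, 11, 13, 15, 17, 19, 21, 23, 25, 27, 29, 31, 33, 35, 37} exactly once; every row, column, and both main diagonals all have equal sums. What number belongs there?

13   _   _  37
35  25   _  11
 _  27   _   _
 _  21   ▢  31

29

The 16 entries sum to 352, so each line sums to 352/4 = 88.
The remaining cell in row 2 is (2,3) = 88 − 71 = 17.
Column 2: 25 + 27 + 21 + ? = 88, so (1,2) = 15.
From column 4, 88 − (37 + 11 + 31) gives (3,4) = 9.
From main diagonal, 88 − (13 + 25 + 31) gives (3,3) = 19.
Anti-diagonal needs 88; the known cells sum to 81, so (4,1) = 7.
Using row 1: 13 + 15 + 37 + ? → (1,3) = 88 − 65 = 23.
Row 3 must total 88; the given cells sum to 55, so (3,1) = 33.
Using row 4: 7 + 21 + 31 + ? → (4,3) = 88 − 59 = 29.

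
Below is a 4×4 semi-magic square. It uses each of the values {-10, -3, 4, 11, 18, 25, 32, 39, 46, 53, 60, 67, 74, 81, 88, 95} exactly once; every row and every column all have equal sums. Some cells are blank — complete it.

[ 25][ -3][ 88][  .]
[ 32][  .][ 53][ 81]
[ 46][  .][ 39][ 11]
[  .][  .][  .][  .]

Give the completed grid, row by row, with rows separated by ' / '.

25 -3 88 60 / 32 4 53 81 / 46 74 39 11 / 67 95 -10 18

The 16 entries sum to 680, so each line sums to 680/4 = 170.
From row 1, 170 − (25 + (-3) + 88) gives (1,4) = 60.
Using row 2: 32 + 53 + 81 + ? → (2,2) = 170 − 166 = 4.
Row 3: 46 + 39 + 11 + ? = 170, so (3,2) = 74.
Column 1 needs 170; the known cells sum to 103, so (4,1) = 67.
Column 2 needs 170; the known cells sum to 75, so (4,2) = 95.
Using column 3: 88 + 53 + 39 + ? → (4,3) = 170 − 180 = -10.
Using column 4: 60 + 81 + 11 + ? → (4,4) = 170 − 152 = 18.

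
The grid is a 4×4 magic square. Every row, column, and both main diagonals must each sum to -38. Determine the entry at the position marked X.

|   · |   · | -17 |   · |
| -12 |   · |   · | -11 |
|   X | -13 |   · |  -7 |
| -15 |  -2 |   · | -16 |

-8

From row 4, -38 − (-15 + (-2) + (-16)) gives (4,3) = -5.
Column 4 must total -38; the given cells sum to -34, so (1,4) = -4.
Using anti-diagonal: -4 + (-13) + (-15) + ? → (2,3) = -38 − (-32) = -6.
Row 2: -12 + (-6) + (-11) + ? = -38, so (2,2) = -9.
The remaining cell in column 2 is (1,2) = -38 − (-24) = -14.
The remaining cell in column 3 is (3,3) = -38 − (-28) = -10.
Main diagonal needs -38; the known cells sum to -35, so (1,1) = -3.
The remaining cell in row 3 is (3,1) = -38 − (-30) = -8.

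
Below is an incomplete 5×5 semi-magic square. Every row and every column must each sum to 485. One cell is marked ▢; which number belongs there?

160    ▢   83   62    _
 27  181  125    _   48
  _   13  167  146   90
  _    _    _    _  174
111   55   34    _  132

139

From row 2, 485 − (27 + 181 + 125 + 48) gives (2,4) = 104.
Row 3 needs 485; the known cells sum to 416, so (3,1) = 69.
Row 5 must total 485; the given cells sum to 332, so (5,4) = 153.
Using column 1: 160 + 27 + 69 + 111 + ? → (4,1) = 485 − 367 = 118.
Column 3 needs 485; the known cells sum to 409, so (4,3) = 76.
Column 4: 62 + 104 + 146 + 153 + ? = 485, so (4,4) = 20.
Column 5 must total 485; the given cells sum to 444, so (1,5) = 41.
From row 1, 485 − (160 + 83 + 62 + 41) gives (1,2) = 139.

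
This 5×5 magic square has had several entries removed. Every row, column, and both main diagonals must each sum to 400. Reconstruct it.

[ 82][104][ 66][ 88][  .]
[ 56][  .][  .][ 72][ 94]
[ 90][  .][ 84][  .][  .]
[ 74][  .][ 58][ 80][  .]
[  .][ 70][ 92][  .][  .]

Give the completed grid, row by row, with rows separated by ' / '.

82 104 66 88 60 / 56 78 100 72 94 / 90 62 84 96 68 / 74 86 58 80 102 / 98 70 92 64 76

The remaining cell in row 1 is (1,5) = 400 − 340 = 60.
Using column 1: 82 + 56 + 90 + 74 + ? → (5,1) = 400 − 302 = 98.
Column 3 must total 400; the given cells sum to 300, so (2,3) = 100.
Anti-diagonal needs 400; the known cells sum to 314, so (4,2) = 86.
Using row 2: 56 + 100 + 72 + 94 + ? → (2,2) = 400 − 322 = 78.
The remaining cell in row 4 is (4,5) = 400 − 298 = 102.
Using column 2: 104 + 78 + 86 + 70 + ? → (3,2) = 400 − 338 = 62.
The remaining cell in main diagonal is (5,5) = 400 − 324 = 76.
Row 5 needs 400; the known cells sum to 336, so (5,4) = 64.
Column 4: 88 + 72 + 80 + 64 + ? = 400, so (3,4) = 96.
Using column 5: 60 + 94 + 102 + 76 + ? → (3,5) = 400 − 332 = 68.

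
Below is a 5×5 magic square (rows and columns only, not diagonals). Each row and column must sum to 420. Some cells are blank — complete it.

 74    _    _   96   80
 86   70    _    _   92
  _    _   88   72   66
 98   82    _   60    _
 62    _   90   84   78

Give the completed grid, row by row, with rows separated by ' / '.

74 68 102 96 80 / 86 70 64 108 92 / 100 94 88 72 66 / 98 82 76 60 104 / 62 106 90 84 78

The remaining cell in row 5 is (5,2) = 420 − 314 = 106.
Column 1 needs 420; the known cells sum to 320, so (3,1) = 100.
Column 4 must total 420; the given cells sum to 312, so (2,4) = 108.
Column 5 needs 420; the known cells sum to 316, so (4,5) = 104.
Using row 2: 86 + 70 + 108 + 92 + ? → (2,3) = 420 − 356 = 64.
From row 3, 420 − (100 + 88 + 72 + 66) gives (3,2) = 94.
Row 4 needs 420; the known cells sum to 344, so (4,3) = 76.
The remaining cell in column 2 is (1,2) = 420 − 352 = 68.
Column 3 must total 420; the given cells sum to 318, so (1,3) = 102.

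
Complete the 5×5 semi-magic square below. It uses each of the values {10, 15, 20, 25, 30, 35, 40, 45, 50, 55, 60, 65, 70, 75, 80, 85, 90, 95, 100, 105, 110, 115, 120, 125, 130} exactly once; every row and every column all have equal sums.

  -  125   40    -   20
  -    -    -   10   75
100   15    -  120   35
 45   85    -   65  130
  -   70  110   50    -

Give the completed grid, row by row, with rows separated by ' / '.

60 125 40 105 20 / 115 55 95 10 75 / 100 15 80 120 35 / 45 85 25 65 130 / 30 70 110 50 90

The 25 entries sum to 1750, so each line sums to 1750/5 = 350.
Row 3 needs 350; the known cells sum to 270, so (3,3) = 80.
Row 4: 45 + 85 + 65 + 130 + ? = 350, so (4,3) = 25.
From column 2, 350 − (125 + 15 + 85 + 70) gives (2,2) = 55.
Column 3 must total 350; the given cells sum to 255, so (2,3) = 95.
Column 4 needs 350; the known cells sum to 245, so (1,4) = 105.
Column 5 needs 350; the known cells sum to 260, so (5,5) = 90.
From row 1, 350 − (125 + 40 + 105 + 20) gives (1,1) = 60.
Using row 2: 55 + 95 + 10 + 75 + ? → (2,1) = 350 − 235 = 115.
Row 5 must total 350; the given cells sum to 320, so (5,1) = 30.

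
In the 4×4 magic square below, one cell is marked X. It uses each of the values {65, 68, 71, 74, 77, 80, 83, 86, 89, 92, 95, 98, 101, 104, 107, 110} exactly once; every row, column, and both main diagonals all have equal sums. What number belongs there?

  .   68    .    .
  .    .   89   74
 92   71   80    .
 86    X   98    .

101

The 16 entries sum to 1400, so each line sums to 1400/4 = 350.
Row 3: 92 + 71 + 80 + ? = 350, so (3,4) = 107.
From column 3, 350 − (89 + 80 + 98) gives (1,3) = 83.
From anti-diagonal, 350 − (89 + 71 + 86) gives (1,4) = 104.
From row 1, 350 − (68 + 83 + 104) gives (1,1) = 95.
Using column 1: 95 + 92 + 86 + ? → (2,1) = 350 − 273 = 77.
Column 4: 104 + 74 + 107 + ? = 350, so (4,4) = 65.
Main diagonal needs 350; the known cells sum to 240, so (2,2) = 110.
Row 4 must total 350; the given cells sum to 249, so (4,2) = 101.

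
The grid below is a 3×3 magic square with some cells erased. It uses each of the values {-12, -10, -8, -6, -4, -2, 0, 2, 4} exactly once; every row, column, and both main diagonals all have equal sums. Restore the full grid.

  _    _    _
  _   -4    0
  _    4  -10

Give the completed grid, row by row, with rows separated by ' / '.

The 9 entries sum to -36, so each line sums to -36/3 = -12.
Row 2 must total -12; the given cells sum to -4, so (2,1) = -8.
Using row 3: 4 + (-10) + ? → (3,1) = -12 − (-6) = -6.
Column 1 needs -12; the known cells sum to -14, so (1,1) = 2.
Using column 2: -4 + 4 + ? → (1,2) = -12 − 0 = -12.
Column 3: 0 + (-10) + ? = -12, so (1,3) = -2.

2 -12 -2 / -8 -4 0 / -6 4 -10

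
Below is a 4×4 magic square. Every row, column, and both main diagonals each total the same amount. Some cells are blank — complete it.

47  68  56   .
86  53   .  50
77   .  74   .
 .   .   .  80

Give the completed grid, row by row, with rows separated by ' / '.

Main diagonal is already complete: 47 + 53 + 74 + 80 = 254, so that is the magic constant.
From row 1, 254 − (47 + 68 + 56) gives (1,4) = 83.
From row 2, 254 − (86 + 53 + 50) gives (2,3) = 65.
The remaining cell in column 1 is (4,1) = 254 − 210 = 44.
Column 3: 56 + 65 + 74 + ? = 254, so (4,3) = 59.
From column 4, 254 − (83 + 50 + 80) gives (3,4) = 41.
The remaining cell in anti-diagonal is (3,2) = 254 − 192 = 62.
The remaining cell in row 4 is (4,2) = 254 − 183 = 71.

47 68 56 83 / 86 53 65 50 / 77 62 74 41 / 44 71 59 80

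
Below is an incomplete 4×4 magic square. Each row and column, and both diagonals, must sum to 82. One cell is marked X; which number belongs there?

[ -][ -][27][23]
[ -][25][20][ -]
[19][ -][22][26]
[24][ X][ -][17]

28

Row 3: 19 + 22 + 26 + ? = 82, so (3,2) = 15.
The remaining cell in column 3 is (4,3) = 82 − 69 = 13.
The remaining cell in column 4 is (2,4) = 82 − 66 = 16.
Main diagonal must total 82; the given cells sum to 64, so (1,1) = 18.
Row 1 needs 82; the known cells sum to 68, so (1,2) = 14.
Row 2 must total 82; the given cells sum to 61, so (2,1) = 21.
From row 4, 82 − (24 + 13 + 17) gives (4,2) = 28.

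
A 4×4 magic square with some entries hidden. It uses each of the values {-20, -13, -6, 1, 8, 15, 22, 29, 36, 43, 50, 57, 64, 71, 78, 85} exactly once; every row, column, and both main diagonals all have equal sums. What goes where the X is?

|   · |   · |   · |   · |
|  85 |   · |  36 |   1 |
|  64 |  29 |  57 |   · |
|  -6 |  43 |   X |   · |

The 16 entries sum to 520, so each line sums to 520/4 = 130.
From row 2, 130 − (85 + 36 + 1) gives (2,2) = 8.
Row 3 needs 130; the known cells sum to 150, so (3,4) = -20.
The remaining cell in column 1 is (1,1) = 130 − 143 = -13.
The remaining cell in column 2 is (1,2) = 130 − 80 = 50.
Main diagonal: -13 + 8 + 57 + ? = 130, so (4,4) = 78.
From anti-diagonal, 130 − (36 + 29 + (-6)) gives (1,4) = 71.
The remaining cell in row 1 is (1,3) = 130 − 108 = 22.
The remaining cell in row 4 is (4,3) = 130 − 115 = 15.

15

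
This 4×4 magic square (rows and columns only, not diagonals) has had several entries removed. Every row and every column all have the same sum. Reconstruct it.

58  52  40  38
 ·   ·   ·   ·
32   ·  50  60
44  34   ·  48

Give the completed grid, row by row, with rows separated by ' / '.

58 52 40 38 / 54 56 36 42 / 32 46 50 60 / 44 34 62 48

Row 1 is already complete: 58 + 52 + 40 + 38 = 188, so that is the magic constant.
From row 3, 188 − (32 + 50 + 60) gives (3,2) = 46.
Using row 4: 44 + 34 + 48 + ? → (4,3) = 188 − 126 = 62.
Column 1 needs 188; the known cells sum to 134, so (2,1) = 54.
Column 2: 52 + 46 + 34 + ? = 188, so (2,2) = 56.
Using column 3: 40 + 50 + 62 + ? → (2,3) = 188 − 152 = 36.
Column 4: 38 + 60 + 48 + ? = 188, so (2,4) = 42.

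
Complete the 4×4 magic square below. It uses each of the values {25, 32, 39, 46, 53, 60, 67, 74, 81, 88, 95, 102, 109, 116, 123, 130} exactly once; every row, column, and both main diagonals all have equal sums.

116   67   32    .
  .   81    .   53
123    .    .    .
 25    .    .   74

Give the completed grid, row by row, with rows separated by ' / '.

The 16 entries sum to 1240, so each line sums to 1240/4 = 310.
The remaining cell in row 1 is (1,4) = 310 − 215 = 95.
Column 1 needs 310; the known cells sum to 264, so (2,1) = 46.
Column 4 needs 310; the known cells sum to 222, so (3,4) = 88.
Main diagonal must total 310; the given cells sum to 271, so (3,3) = 39.
The remaining cell in row 2 is (2,3) = 310 − 180 = 130.
Row 3: 123 + 39 + 88 + ? = 310, so (3,2) = 60.
The remaining cell in column 2 is (4,2) = 310 − 208 = 102.
Column 3: 32 + 130 + 39 + ? = 310, so (4,3) = 109.

116 67 32 95 / 46 81 130 53 / 123 60 39 88 / 25 102 109 74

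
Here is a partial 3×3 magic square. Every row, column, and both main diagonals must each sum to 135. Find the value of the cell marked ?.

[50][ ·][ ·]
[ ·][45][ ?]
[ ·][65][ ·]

35

The remaining cell in column 2 is (1,2) = 135 − 110 = 25.
Main diagonal must total 135; the given cells sum to 95, so (3,3) = 40.
Row 1: 50 + 25 + ? = 135, so (1,3) = 60.
Row 3 needs 135; the known cells sum to 105, so (3,1) = 30.
From column 1, 135 − (50 + 30) gives (2,1) = 55.
Using column 3: 60 + 40 + ? → (2,3) = 135 − 100 = 35.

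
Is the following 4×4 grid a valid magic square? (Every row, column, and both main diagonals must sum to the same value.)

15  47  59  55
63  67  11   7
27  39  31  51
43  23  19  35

No — row 2 sums to 148 but column 2 sums to 176.

Row 1: 15 + 47 + 59 + 55 = 176.
Row 2: 63 + 67 + 11 + 7 = 148.
Row 3: 27 + 39 + 31 + 51 = 148.
Row 4: 43 + 23 + 19 + 35 = 120.
Column 1: 15 + 63 + 27 + 43 = 148.
Column 2: 47 + 67 + 39 + 23 = 176.
Column 3: 59 + 11 + 31 + 19 = 120.
Column 4: 55 + 7 + 51 + 35 = 148.
Main diagonal: 15 + 67 + 31 + 35 = 148.
Anti-diagonal: 55 + 11 + 39 + 43 = 148.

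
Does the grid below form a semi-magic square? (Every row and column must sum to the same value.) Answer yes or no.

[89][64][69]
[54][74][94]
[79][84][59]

Yes

Row 1: 89 + 64 + 69 = 222.
Row 2: 54 + 74 + 94 = 222.
Row 3: 79 + 84 + 59 = 222.
Column 1: 89 + 54 + 79 = 222.
Column 2: 64 + 74 + 84 = 222.
Column 3: 69 + 94 + 59 = 222.
All lines sum to 222.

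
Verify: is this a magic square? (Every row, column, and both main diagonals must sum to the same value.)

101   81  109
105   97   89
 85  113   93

Yes

Row 1: 101 + 81 + 109 = 291.
Row 2: 105 + 97 + 89 = 291.
Row 3: 85 + 113 + 93 = 291.
Column 1: 101 + 105 + 85 = 291.
Column 2: 81 + 97 + 113 = 291.
Column 3: 109 + 89 + 93 = 291.
Main diagonal: 101 + 97 + 93 = 291.
Anti-diagonal: 109 + 97 + 85 = 291.
All lines sum to 291.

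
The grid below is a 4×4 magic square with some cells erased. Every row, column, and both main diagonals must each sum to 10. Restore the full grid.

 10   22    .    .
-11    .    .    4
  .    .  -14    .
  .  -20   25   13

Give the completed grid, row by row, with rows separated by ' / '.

10 22 -17 -5 / -11 1 16 4 / 19 7 -14 -2 / -8 -20 25 13

Row 4 must total 10; the given cells sum to 18, so (4,1) = -8.
From column 1, 10 − (10 + (-11) + (-8)) gives (3,1) = 19.
From main diagonal, 10 − (10 + (-14) + 13) gives (2,2) = 1.
From row 2, 10 − (-11 + 1 + 4) gives (2,3) = 16.
Using column 2: 22 + 1 + (-20) + ? → (3,2) = 10 − 3 = 7.
Column 3 needs 10; the known cells sum to 27, so (1,3) = -17.
From anti-diagonal, 10 − (16 + 7 + (-8)) gives (1,4) = -5.
Row 3: 19 + 7 + (-14) + ? = 10, so (3,4) = -2.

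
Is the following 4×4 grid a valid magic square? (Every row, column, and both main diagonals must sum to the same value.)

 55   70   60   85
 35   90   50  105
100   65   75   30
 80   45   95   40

No — row 3 sums to 270 but column 4 sums to 260.

Row 1: 55 + 70 + 60 + 85 = 270.
Row 2: 35 + 90 + 50 + 105 = 280.
Row 3: 100 + 65 + 75 + 30 = 270.
Row 4: 80 + 45 + 95 + 40 = 260.
Column 1: 55 + 35 + 100 + 80 = 270.
Column 2: 70 + 90 + 65 + 45 = 270.
Column 3: 60 + 50 + 75 + 95 = 280.
Column 4: 85 + 105 + 30 + 40 = 260.
Main diagonal: 55 + 90 + 75 + 40 = 260.
Anti-diagonal: 85 + 50 + 65 + 80 = 280.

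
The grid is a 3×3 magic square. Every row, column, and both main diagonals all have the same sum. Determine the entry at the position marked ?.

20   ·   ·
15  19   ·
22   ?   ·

17

Column 1 is complete and sums to 57; that is the magic constant.
The remaining cell in row 2 is (2,3) = 57 − 34 = 23.
Main diagonal must total 57; the given cells sum to 39, so (3,3) = 18.
Using anti-diagonal: 19 + 22 + ? → (1,3) = 57 − 41 = 16.
Row 1: 20 + 16 + ? = 57, so (1,2) = 21.
Row 3 needs 57; the known cells sum to 40, so (3,2) = 17.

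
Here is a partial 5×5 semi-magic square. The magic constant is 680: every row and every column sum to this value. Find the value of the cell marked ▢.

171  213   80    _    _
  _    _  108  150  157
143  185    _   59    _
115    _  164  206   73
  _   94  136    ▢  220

The remaining cell in row 4 is (4,2) = 680 − 558 = 122.
Column 2 must total 680; the given cells sum to 614, so (2,2) = 66.
The remaining cell in column 3 is (3,3) = 680 − 488 = 192.
Row 2: 66 + 108 + 150 + 157 + ? = 680, so (2,1) = 199.
Using row 3: 143 + 185 + 192 + 59 + ? → (3,5) = 680 − 579 = 101.
Column 1 must total 680; the given cells sum to 628, so (5,1) = 52.
Using column 5: 157 + 101 + 73 + 220 + ? → (1,5) = 680 − 551 = 129.
Using row 1: 171 + 213 + 80 + 129 + ? → (1,4) = 680 − 593 = 87.
The remaining cell in row 5 is (5,4) = 680 − 502 = 178.

178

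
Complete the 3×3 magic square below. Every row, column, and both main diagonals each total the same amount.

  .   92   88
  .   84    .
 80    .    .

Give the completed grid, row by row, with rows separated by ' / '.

Anti-diagonal is already complete: 88 + 84 + 80 = 252, so that is the magic constant.
Row 1: 92 + 88 + ? = 252, so (1,1) = 72.
Column 1: 72 + 80 + ? = 252, so (2,1) = 100.
The remaining cell in column 2 is (3,2) = 252 − 176 = 76.
Main diagonal: 72 + 84 + ? = 252, so (3,3) = 96.
From row 2, 252 − (100 + 84) gives (2,3) = 68.

72 92 88 / 100 84 68 / 80 76 96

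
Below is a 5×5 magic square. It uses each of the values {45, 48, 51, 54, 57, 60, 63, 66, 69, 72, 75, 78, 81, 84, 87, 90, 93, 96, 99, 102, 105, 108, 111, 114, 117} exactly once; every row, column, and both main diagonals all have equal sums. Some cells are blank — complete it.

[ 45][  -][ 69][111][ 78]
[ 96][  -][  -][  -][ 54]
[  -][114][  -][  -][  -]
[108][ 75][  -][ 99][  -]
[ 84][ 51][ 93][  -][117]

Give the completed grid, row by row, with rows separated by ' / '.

45 102 69 111 78 / 96 63 105 87 54 / 72 114 81 48 90 / 108 75 57 99 66 / 84 51 93 60 117

The 25 entries sum to 2025, so each line sums to 2025/5 = 405.
The remaining cell in row 1 is (1,2) = 405 − 303 = 102.
Row 5: 84 + 51 + 93 + 117 + ? = 405, so (5,4) = 60.
Column 1 must total 405; the given cells sum to 333, so (3,1) = 72.
Column 2 must total 405; the given cells sum to 342, so (2,2) = 63.
Using main diagonal: 45 + 63 + 99 + 117 + ? → (3,3) = 405 − 324 = 81.
From anti-diagonal, 405 − (78 + 81 + 75 + 84) gives (2,4) = 87.
The remaining cell in row 2 is (2,3) = 405 − 300 = 105.
Column 3: 69 + 105 + 81 + 93 + ? = 405, so (4,3) = 57.
Column 4: 111 + 87 + 99 + 60 + ? = 405, so (3,4) = 48.
Using row 3: 72 + 114 + 81 + 48 + ? → (3,5) = 405 − 315 = 90.
Row 4 needs 405; the known cells sum to 339, so (4,5) = 66.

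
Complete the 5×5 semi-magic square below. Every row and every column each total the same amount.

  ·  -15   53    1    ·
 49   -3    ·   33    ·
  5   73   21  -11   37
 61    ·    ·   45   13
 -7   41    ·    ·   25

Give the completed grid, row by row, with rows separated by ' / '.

Row 3 is already complete: 5 + 73 + 21 + -11 + 37 = 125, so that is the magic constant.
Column 1 must total 125; the given cells sum to 108, so (1,1) = 17.
Column 2: -15 + (-3) + 73 + 41 + ? = 125, so (4,2) = 29.
The remaining cell in column 4 is (5,4) = 125 − 68 = 57.
The remaining cell in row 1 is (1,5) = 125 − 56 = 69.
From row 4, 125 − (61 + 29 + 45 + 13) gives (4,3) = -23.
From row 5, 125 − (-7 + 41 + 57 + 25) gives (5,3) = 9.
Column 3: 53 + 21 + (-23) + 9 + ? = 125, so (2,3) = 65.
Column 5: 69 + 37 + 13 + 25 + ? = 125, so (2,5) = -19.

17 -15 53 1 69 / 49 -3 65 33 -19 / 5 73 21 -11 37 / 61 29 -23 45 13 / -7 41 9 57 25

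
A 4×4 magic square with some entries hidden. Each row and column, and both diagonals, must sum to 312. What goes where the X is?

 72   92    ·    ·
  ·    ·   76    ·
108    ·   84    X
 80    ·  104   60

64

From row 4, 312 − (80 + 104 + 60) gives (4,2) = 68.
Column 1: 72 + 108 + 80 + ? = 312, so (2,1) = 52.
Column 3 must total 312; the given cells sum to 264, so (1,3) = 48.
From main diagonal, 312 − (72 + 84 + 60) gives (2,2) = 96.
Using row 1: 72 + 92 + 48 + ? → (1,4) = 312 − 212 = 100.
Row 2 needs 312; the known cells sum to 224, so (2,4) = 88.
Column 2 needs 312; the known cells sum to 256, so (3,2) = 56.
From column 4, 312 − (100 + 88 + 60) gives (3,4) = 64.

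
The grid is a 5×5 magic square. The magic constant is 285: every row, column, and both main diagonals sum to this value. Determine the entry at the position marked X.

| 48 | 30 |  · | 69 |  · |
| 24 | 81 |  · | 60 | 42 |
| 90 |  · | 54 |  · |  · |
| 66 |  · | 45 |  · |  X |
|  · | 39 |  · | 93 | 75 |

Using row 2: 24 + 81 + 60 + 42 + ? → (2,3) = 285 − 207 = 78.
Using column 1: 48 + 24 + 90 + 66 + ? → (5,1) = 285 − 228 = 57.
From main diagonal, 285 − (48 + 81 + 54 + 75) gives (4,4) = 27.
From row 5, 285 − (57 + 39 + 93 + 75) gives (5,3) = 21.
Using column 3: 78 + 54 + 45 + 21 + ? → (1,3) = 285 − 198 = 87.
Column 4 needs 285; the known cells sum to 249, so (3,4) = 36.
Row 1 needs 285; the known cells sum to 234, so (1,5) = 51.
Anti-diagonal must total 285; the given cells sum to 222, so (4,2) = 63.
The remaining cell in row 4 is (4,5) = 285 − 201 = 84.

84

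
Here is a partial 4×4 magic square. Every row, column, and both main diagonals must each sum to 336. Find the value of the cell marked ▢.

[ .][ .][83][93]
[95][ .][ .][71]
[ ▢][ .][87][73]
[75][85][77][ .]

97

Row 4 needs 336; the known cells sum to 237, so (4,4) = 99.
Using column 3: 83 + 87 + 77 + ? → (2,3) = 336 − 247 = 89.
From anti-diagonal, 336 − (93 + 89 + 75) gives (3,2) = 79.
Row 2 needs 336; the known cells sum to 255, so (2,2) = 81.
Row 3 needs 336; the known cells sum to 239, so (3,1) = 97.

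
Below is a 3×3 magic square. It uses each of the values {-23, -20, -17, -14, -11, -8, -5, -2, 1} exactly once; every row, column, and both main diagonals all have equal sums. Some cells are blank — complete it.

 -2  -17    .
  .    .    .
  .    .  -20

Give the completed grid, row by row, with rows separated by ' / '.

-2 -17 -14 / -23 -11 1 / -8 -5 -20

The 9 entries sum to -99, so each line sums to -99/3 = -33.
Row 1: -2 + (-17) + ? = -33, so (1,3) = -14.
The remaining cell in column 3 is (2,3) = -33 − (-34) = 1.
Main diagonal needs -33; the known cells sum to -22, so (2,2) = -11.
Anti-diagonal needs -33; the known cells sum to -25, so (3,1) = -8.
From row 2, -33 − (-11 + 1) gives (2,1) = -23.
Using row 3: -8 + (-20) + ? → (3,2) = -33 − (-28) = -5.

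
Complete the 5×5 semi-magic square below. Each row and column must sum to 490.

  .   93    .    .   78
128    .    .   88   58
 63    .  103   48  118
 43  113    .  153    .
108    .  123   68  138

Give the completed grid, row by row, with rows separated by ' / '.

148 93 38 133 78 / 128 73 143 88 58 / 63 158 103 48 118 / 43 113 83 153 98 / 108 53 123 68 138

Row 3 needs 490; the known cells sum to 332, so (3,2) = 158.
Row 5: 108 + 123 + 68 + 138 + ? = 490, so (5,2) = 53.
Using column 1: 128 + 63 + 43 + 108 + ? → (1,1) = 490 − 342 = 148.
Using column 2: 93 + 158 + 113 + 53 + ? → (2,2) = 490 − 417 = 73.
The remaining cell in column 4 is (1,4) = 490 − 357 = 133.
Column 5: 78 + 58 + 118 + 138 + ? = 490, so (4,5) = 98.
Row 1 must total 490; the given cells sum to 452, so (1,3) = 38.
Row 2 must total 490; the given cells sum to 347, so (2,3) = 143.
Using row 4: 43 + 113 + 153 + 98 + ? → (4,3) = 490 − 407 = 83.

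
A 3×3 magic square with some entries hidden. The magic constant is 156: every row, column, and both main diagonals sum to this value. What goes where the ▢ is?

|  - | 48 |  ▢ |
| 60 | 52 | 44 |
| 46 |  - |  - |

58

The remaining cell in column 1 is (1,1) = 156 − 106 = 50.
Column 2 needs 156; the known cells sum to 100, so (3,2) = 56.
From main diagonal, 156 − (50 + 52) gives (3,3) = 54.
From anti-diagonal, 156 − (52 + 46) gives (1,3) = 58.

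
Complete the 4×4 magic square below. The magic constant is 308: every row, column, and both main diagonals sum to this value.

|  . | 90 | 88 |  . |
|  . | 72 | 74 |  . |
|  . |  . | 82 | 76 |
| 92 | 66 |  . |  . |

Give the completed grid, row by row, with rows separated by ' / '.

68 90 88 62 / 78 72 74 84 / 70 80 82 76 / 92 66 64 86

From column 2, 308 − (90 + 72 + 66) gives (3,2) = 80.
Column 3 needs 308; the known cells sum to 244, so (4,3) = 64.
From anti-diagonal, 308 − (74 + 80 + 92) gives (1,4) = 62.
The remaining cell in row 1 is (1,1) = 308 − 240 = 68.
Row 3: 80 + 82 + 76 + ? = 308, so (3,1) = 70.
Using row 4: 92 + 66 + 64 + ? → (4,4) = 308 − 222 = 86.
Column 1 needs 308; the known cells sum to 230, so (2,1) = 78.
Using column 4: 62 + 76 + 86 + ? → (2,4) = 308 − 224 = 84.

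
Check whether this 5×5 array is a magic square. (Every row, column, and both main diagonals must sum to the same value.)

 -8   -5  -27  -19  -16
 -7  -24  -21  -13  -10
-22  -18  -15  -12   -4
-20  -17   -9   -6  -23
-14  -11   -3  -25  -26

No — row 4 sums to -75 but row 3 sums to -71.

Row 1: -8 + (-5) + (-27) + (-19) + (-16) = -75.
Row 2: -7 + (-24) + (-21) + (-13) + (-10) = -75.
Row 3: -22 + (-18) + (-15) + (-12) + (-4) = -71.
Row 4: -20 + (-17) + (-9) + (-6) + (-23) = -75.
Row 5: -14 + (-11) + (-3) + (-25) + (-26) = -79.
Column 1: -8 + (-7) + (-22) + (-20) + (-14) = -71.
Column 2: -5 + (-24) + (-18) + (-17) + (-11) = -75.
Column 3: -27 + (-21) + (-15) + (-9) + (-3) = -75.
Column 4: -19 + (-13) + (-12) + (-6) + (-25) = -75.
Column 5: -16 + (-10) + (-4) + (-23) + (-26) = -79.
Main diagonal: -8 + (-24) + (-15) + (-6) + (-26) = -79.
Anti-diagonal: -16 + (-13) + (-15) + (-17) + (-14) = -75.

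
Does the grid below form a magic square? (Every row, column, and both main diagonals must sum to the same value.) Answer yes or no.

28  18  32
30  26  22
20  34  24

Yes

Row 1: 28 + 18 + 32 = 78.
Row 2: 30 + 26 + 22 = 78.
Row 3: 20 + 34 + 24 = 78.
Column 1: 28 + 30 + 20 = 78.
Column 2: 18 + 26 + 34 = 78.
Column 3: 32 + 22 + 24 = 78.
Main diagonal: 28 + 26 + 24 = 78.
Anti-diagonal: 32 + 26 + 20 = 78.
All lines sum to 78.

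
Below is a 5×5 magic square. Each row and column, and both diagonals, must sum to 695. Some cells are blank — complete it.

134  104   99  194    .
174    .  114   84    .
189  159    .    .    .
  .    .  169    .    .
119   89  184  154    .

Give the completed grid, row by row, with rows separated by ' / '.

Row 1 needs 695; the known cells sum to 531, so (1,5) = 164.
The remaining cell in row 5 is (5,5) = 695 − 546 = 149.
The remaining cell in column 1 is (4,1) = 695 − 616 = 79.
Column 3 needs 695; the known cells sum to 566, so (3,3) = 129.
Anti-diagonal: 164 + 84 + 129 + 119 + ? = 695, so (4,2) = 199.
The remaining cell in column 2 is (2,2) = 695 − 551 = 144.
Main diagonal must total 695; the given cells sum to 556, so (4,4) = 139.
From row 2, 695 − (174 + 144 + 114 + 84) gives (2,5) = 179.
From row 4, 695 − (79 + 199 + 169 + 139) gives (4,5) = 109.
From column 4, 695 − (194 + 84 + 139 + 154) gives (3,4) = 124.
The remaining cell in column 5 is (3,5) = 695 − 601 = 94.

134 104 99 194 164 / 174 144 114 84 179 / 189 159 129 124 94 / 79 199 169 139 109 / 119 89 184 154 149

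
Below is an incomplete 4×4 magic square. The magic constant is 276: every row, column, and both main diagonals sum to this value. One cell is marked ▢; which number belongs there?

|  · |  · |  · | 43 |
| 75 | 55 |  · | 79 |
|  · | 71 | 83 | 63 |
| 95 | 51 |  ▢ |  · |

Using row 2: 75 + 55 + 79 + ? → (2,3) = 276 − 209 = 67.
From row 3, 276 − (71 + 83 + 63) gives (3,1) = 59.
Column 1: 75 + 59 + 95 + ? = 276, so (1,1) = 47.
Column 2 needs 276; the known cells sum to 177, so (1,2) = 99.
Column 4: 43 + 79 + 63 + ? = 276, so (4,4) = 91.
Row 1 needs 276; the known cells sum to 189, so (1,3) = 87.
From row 4, 276 − (95 + 51 + 91) gives (4,3) = 39.

39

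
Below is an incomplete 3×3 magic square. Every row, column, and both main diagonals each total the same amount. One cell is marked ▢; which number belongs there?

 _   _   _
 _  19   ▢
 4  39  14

9

Row 3 is complete and sums to 57; that is the magic constant.
The remaining cell in column 2 is (1,2) = 57 − 58 = -1.
Using main diagonal: 19 + 14 + ? → (1,1) = 57 − 33 = 24.
Anti-diagonal: 19 + 4 + ? = 57, so (1,3) = 34.
From column 1, 57 − (24 + 4) gives (2,1) = 29.
Column 3 must total 57; the given cells sum to 48, so (2,3) = 9.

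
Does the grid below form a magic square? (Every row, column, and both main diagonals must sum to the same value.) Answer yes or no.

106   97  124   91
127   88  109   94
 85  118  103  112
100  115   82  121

Yes

Row 1: 106 + 97 + 124 + 91 = 418.
Row 2: 127 + 88 + 109 + 94 = 418.
Row 3: 85 + 118 + 103 + 112 = 418.
Row 4: 100 + 115 + 82 + 121 = 418.
Column 1: 106 + 127 + 85 + 100 = 418.
Column 2: 97 + 88 + 118 + 115 = 418.
Column 3: 124 + 109 + 103 + 82 = 418.
Column 4: 91 + 94 + 112 + 121 = 418.
Main diagonal: 106 + 88 + 103 + 121 = 418.
Anti-diagonal: 91 + 109 + 118 + 100 = 418.
All lines sum to 418.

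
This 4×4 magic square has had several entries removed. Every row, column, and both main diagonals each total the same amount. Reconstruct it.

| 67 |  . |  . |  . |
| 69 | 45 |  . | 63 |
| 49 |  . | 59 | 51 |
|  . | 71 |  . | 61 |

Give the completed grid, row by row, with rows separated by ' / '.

Main diagonal is already complete: 67 + 45 + 59 + 61 = 232, so that is the magic constant.
Row 2: 69 + 45 + 63 + ? = 232, so (2,3) = 55.
Row 3 must total 232; the given cells sum to 159, so (3,2) = 73.
The remaining cell in column 1 is (4,1) = 232 − 185 = 47.
Column 2: 45 + 73 + 71 + ? = 232, so (1,2) = 43.
Column 4 needs 232; the known cells sum to 175, so (1,4) = 57.
Row 1 must total 232; the given cells sum to 167, so (1,3) = 65.
Row 4 must total 232; the given cells sum to 179, so (4,3) = 53.

67 43 65 57 / 69 45 55 63 / 49 73 59 51 / 47 71 53 61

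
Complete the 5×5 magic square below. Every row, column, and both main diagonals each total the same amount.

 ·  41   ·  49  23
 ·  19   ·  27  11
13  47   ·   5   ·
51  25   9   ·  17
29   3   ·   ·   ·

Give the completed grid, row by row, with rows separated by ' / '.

7 41 15 49 23 / 35 19 43 27 11 / 13 47 31 5 39 / 51 25 9 33 17 / 29 3 37 21 45

Column 2 is already complete: 41 + 19 + 47 + 25 + 3 = 135, so that is the magic constant.
The remaining cell in row 4 is (4,4) = 135 − 102 = 33.
From column 4, 135 − (49 + 27 + 5 + 33) gives (5,4) = 21.
Anti-diagonal needs 135; the known cells sum to 104, so (3,3) = 31.
Row 3 must total 135; the given cells sum to 96, so (3,5) = 39.
Column 5: 23 + 11 + 39 + 17 + ? = 135, so (5,5) = 45.
The remaining cell in main diagonal is (1,1) = 135 − 128 = 7.
Row 1 needs 135; the known cells sum to 120, so (1,3) = 15.
The remaining cell in row 5 is (5,3) = 135 − 98 = 37.
Column 1: 7 + 13 + 51 + 29 + ? = 135, so (2,1) = 35.
Using column 3: 15 + 31 + 9 + 37 + ? → (2,3) = 135 − 92 = 43.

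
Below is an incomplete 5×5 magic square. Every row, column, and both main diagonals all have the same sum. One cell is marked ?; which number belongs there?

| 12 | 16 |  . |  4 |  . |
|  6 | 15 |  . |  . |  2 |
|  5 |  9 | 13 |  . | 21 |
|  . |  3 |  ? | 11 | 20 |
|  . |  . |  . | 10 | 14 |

Main diagonal is complete and sums to 65; that is the magic constant.
Row 3: 5 + 9 + 13 + 21 + ? = 65, so (3,4) = 17.
Column 2 needs 65; the known cells sum to 43, so (5,2) = 22.
Column 4 must total 65; the given cells sum to 42, so (2,4) = 23.
From column 5, 65 − (2 + 21 + 20 + 14) gives (1,5) = 8.
The remaining cell in anti-diagonal is (5,1) = 65 − 47 = 18.
From row 1, 65 − (12 + 16 + 4 + 8) gives (1,3) = 25.
Row 2 needs 65; the known cells sum to 46, so (2,3) = 19.
Using row 5: 18 + 22 + 10 + 14 + ? → (5,3) = 65 − 64 = 1.
Column 1 must total 65; the given cells sum to 41, so (4,1) = 24.
The remaining cell in column 3 is (4,3) = 65 − 58 = 7.

7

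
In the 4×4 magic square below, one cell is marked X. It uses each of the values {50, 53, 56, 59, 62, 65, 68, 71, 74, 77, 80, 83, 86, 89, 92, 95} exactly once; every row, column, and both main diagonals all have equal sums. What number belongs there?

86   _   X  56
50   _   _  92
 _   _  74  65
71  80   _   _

The 16 entries sum to 1160, so each line sums to 1160/4 = 290.
Column 1 needs 290; the known cells sum to 207, so (3,1) = 83.
Column 4: 56 + 92 + 65 + ? = 290, so (4,4) = 77.
Main diagonal needs 290; the known cells sum to 237, so (2,2) = 53.
Using row 2: 50 + 53 + 92 + ? → (2,3) = 290 − 195 = 95.
Row 3 needs 290; the known cells sum to 222, so (3,2) = 68.
Using row 4: 71 + 80 + 77 + ? → (4,3) = 290 − 228 = 62.
Column 2 must total 290; the given cells sum to 201, so (1,2) = 89.
Column 3 needs 290; the known cells sum to 231, so (1,3) = 59.

59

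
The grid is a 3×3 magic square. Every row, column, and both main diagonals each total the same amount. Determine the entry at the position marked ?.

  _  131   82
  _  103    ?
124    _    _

Anti-diagonal is complete and sums to 309; that is the magic constant.
Row 1: 131 + 82 + ? = 309, so (1,1) = 96.
From column 1, 309 − (96 + 124) gives (2,1) = 89.
Using column 2: 131 + 103 + ? → (3,2) = 309 − 234 = 75.
From main diagonal, 309 − (96 + 103) gives (3,3) = 110.
Row 2 must total 309; the given cells sum to 192, so (2,3) = 117.

117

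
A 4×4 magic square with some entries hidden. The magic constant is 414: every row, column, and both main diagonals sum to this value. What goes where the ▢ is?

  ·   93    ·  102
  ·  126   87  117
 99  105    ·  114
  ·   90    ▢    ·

The remaining cell in row 2 is (2,1) = 414 − 330 = 84.
Row 3 must total 414; the given cells sum to 318, so (3,3) = 96.
From column 4, 414 − (102 + 117 + 114) gives (4,4) = 81.
Main diagonal needs 414; the known cells sum to 303, so (1,1) = 111.
Anti-diagonal: 102 + 87 + 105 + ? = 414, so (4,1) = 120.
Row 1 must total 414; the given cells sum to 306, so (1,3) = 108.
Row 4 must total 414; the given cells sum to 291, so (4,3) = 123.

123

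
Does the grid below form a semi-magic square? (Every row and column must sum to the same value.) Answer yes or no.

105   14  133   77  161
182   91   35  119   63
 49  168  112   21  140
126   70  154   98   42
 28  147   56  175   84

Yes

Row 1: 105 + 14 + 133 + 77 + 161 = 490.
Row 2: 182 + 91 + 35 + 119 + 63 = 490.
Row 3: 49 + 168 + 112 + 21 + 140 = 490.
Row 4: 126 + 70 + 154 + 98 + 42 = 490.
Row 5: 28 + 147 + 56 + 175 + 84 = 490.
Column 1: 105 + 182 + 49 + 126 + 28 = 490.
Column 2: 14 + 91 + 168 + 70 + 147 = 490.
Column 3: 133 + 35 + 112 + 154 + 56 = 490.
Column 4: 77 + 119 + 21 + 98 + 175 = 490.
Column 5: 161 + 63 + 140 + 42 + 84 = 490.
All lines sum to 490.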